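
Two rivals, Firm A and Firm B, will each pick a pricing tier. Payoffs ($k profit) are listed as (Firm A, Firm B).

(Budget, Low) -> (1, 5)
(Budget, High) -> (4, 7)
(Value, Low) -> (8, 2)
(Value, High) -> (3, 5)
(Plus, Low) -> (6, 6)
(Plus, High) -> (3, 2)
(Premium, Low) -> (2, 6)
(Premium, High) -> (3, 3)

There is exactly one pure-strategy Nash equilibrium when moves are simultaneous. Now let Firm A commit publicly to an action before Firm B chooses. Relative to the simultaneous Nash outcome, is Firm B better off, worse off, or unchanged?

Firm B best-responds to each possible Firm A move:
- Budget: Firm B compares 5, 7 and picks High; Firm A would get 4.
- Value: Firm B compares 2, 5 and picks High; Firm A would get 3.
- Plus: Firm B compares 6, 2 and picks Low; Firm A would get 6.
- Premium: Firm B compares 6, 3 and picks Low; Firm A would get 2.
Firm A's induced payoffs are 4, 3, 6, 2, so Firm A commits to Plus. Subgame-perfect outcome: (Plus, Low) with payoffs (6, 6).
For the simultaneous game, intersect best replies.
Firm A's best replies: Low→Value; High→Budget.
Firm B's best replies: Budget→High; Value→High; Plus→Low; Premium→Low.
Only (Budget, High) has each player best-responding; Nash payoffs (4, 7).
Firm B earns 6 sequentially versus 7 at the Nash outcome: worse off.

worse off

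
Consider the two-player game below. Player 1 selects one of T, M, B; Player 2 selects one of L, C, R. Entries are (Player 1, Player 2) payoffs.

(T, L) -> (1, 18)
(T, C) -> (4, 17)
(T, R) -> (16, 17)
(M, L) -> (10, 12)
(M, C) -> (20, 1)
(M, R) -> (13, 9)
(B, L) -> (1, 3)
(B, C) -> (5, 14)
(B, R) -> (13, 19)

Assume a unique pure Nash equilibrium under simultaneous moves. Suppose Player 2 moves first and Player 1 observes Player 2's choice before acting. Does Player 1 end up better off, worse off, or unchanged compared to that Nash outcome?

Backward induction with Player 2 moving first.
- L: BR = M, leader payoff 12.
- C: BR = M, leader payoff 1.
- R: BR = T, leader payoff 17.
Among 12, 1, 17, the best is 17 at R. Subgame-perfect outcome: (T, R) with payoffs (16, 17).
For the simultaneous game, intersect best replies.
Player 1's best replies: L→M; C→M; R→T.
Player 2's best replies: T→L; M→L; B→R.
The unique mutual best reply is (M, L), giving (10, 12).
Player 1 earns 16 sequentially versus 10 at the Nash outcome: better off.

better off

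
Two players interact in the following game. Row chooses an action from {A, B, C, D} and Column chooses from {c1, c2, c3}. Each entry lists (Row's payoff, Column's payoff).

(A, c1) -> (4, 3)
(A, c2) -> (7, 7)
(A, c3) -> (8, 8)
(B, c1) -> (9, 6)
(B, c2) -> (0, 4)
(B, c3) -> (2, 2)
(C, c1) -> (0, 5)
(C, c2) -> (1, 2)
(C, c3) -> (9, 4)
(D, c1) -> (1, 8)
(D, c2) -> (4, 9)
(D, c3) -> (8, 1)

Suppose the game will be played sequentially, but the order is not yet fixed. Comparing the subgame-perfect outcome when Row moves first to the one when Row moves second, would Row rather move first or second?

first

If Row leads: Column's best replies are A→c3, B→c1, C→c1, D→c2; Row's induced payoffs 8, 9, 0, 4; outcome (B, c1), payoffs (9, 6).
If Column leads: Row's best replies are c1→B, c2→A, c3→C; Column's induced payoffs 6, 7, 4; outcome (A, c2), payoffs (7, 7).
Row gets 9 moving first and 7 moving second, so Row prefers to move first.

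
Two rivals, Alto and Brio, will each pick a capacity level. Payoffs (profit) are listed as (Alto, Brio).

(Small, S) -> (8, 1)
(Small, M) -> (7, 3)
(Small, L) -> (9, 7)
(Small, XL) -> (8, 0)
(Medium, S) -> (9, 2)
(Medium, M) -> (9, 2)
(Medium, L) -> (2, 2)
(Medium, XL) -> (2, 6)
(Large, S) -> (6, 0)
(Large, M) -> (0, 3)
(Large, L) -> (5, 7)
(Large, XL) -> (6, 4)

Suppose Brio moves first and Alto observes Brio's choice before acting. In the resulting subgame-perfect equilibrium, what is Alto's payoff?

9

Solve by backward induction (Brio leads).
- S: BR = Medium, leader payoff 2.
- M: BR = Medium, leader payoff 2.
- L: BR = Small, leader payoff 7.
- XL: BR = Small, leader payoff 0.
Maximizing over 2, 2, 7, 0, Brio chooses L. Subgame-perfect outcome: (Small, L) with payoffs (9, 7).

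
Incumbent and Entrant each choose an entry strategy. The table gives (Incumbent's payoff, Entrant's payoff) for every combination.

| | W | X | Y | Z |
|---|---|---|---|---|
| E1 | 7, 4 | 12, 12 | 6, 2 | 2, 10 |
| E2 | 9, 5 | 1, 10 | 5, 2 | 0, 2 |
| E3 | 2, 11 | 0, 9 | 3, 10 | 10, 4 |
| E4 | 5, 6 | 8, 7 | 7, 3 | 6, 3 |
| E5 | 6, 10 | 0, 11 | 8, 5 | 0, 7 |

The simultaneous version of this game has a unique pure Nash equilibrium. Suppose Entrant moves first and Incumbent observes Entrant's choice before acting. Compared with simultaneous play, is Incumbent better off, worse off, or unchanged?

unchanged

Backward induction with Entrant moving first.
- W → Incumbent plays E2 (best of 7, 9, 2, 5, 6); Entrant gets 5.
- X → Incumbent plays E1 (best of 12, 1, 0, 8, 0); Entrant gets 12.
- Y → Incumbent plays E5 (best of 6, 5, 3, 7, 8); Entrant gets 5.
- Z → Incumbent plays E3 (best of 2, 0, 10, 6, 0); Entrant gets 4.
Maximizing over 5, 12, 5, 4, Entrant chooses X. Subgame-perfect outcome: (E1, X) with payoffs (12, 12).
Under simultaneous play:
Incumbent's best replies: W→E2; X→E1; Y→E5; Z→E3.
Entrant's best replies: E1→X; E2→X; E3→W; E4→X; E5→X.
Only (E1, X) has each player best-responding; Nash payoffs (12, 12).
Incumbent earns 12 sequentially versus 12 at the Nash outcome: unchanged.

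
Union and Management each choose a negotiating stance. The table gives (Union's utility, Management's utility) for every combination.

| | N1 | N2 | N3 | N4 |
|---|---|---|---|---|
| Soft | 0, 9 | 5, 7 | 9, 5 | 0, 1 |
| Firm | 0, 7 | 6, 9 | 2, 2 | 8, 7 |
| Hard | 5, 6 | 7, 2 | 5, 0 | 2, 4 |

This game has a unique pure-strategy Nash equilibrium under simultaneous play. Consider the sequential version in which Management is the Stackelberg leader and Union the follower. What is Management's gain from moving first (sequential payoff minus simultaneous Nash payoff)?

1

Work backward from Union's decision.
- N1: Union compares 0, 0, 5 and picks Hard; Management would get 6.
- N2: Union compares 5, 6, 7 and picks Hard; Management would get 2.
- N3: Union compares 9, 2, 5 and picks Soft; Management would get 5.
- N4: Union compares 0, 8, 2 and picks Firm; Management would get 7.
Management's induced payoffs are 6, 2, 5, 7, so Management commits to N4. Subgame-perfect outcome: (Firm, N4) with payoffs (8, 7).
Now find the simultaneous Nash equilibrium.
Union's best replies: N1→Hard; N2→Hard; N3→Soft; N4→Firm.
Management's best replies: Soft→N1; Firm→N2; Hard→N1.
Only (Hard, N1) has each player best-responding; Nash payoffs (5, 6).
Management's commitment gain: 7 − 6 = 1.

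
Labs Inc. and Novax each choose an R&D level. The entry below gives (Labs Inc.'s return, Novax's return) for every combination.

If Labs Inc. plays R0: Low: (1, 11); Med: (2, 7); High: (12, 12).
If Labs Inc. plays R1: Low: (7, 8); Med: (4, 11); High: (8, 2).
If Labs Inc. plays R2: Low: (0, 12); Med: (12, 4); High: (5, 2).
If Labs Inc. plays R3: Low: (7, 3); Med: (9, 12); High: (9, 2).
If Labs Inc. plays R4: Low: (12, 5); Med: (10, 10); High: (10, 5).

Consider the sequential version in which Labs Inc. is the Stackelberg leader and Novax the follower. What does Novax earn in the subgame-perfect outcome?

12

Backward induction with Labs Inc. moving first.
- R0: Novax compares 11, 7, 12 and picks High; Labs Inc. would get 12.
- R1: Novax compares 8, 11, 2 and picks Med; Labs Inc. would get 4.
- R2: Novax compares 12, 4, 2 and picks Low; Labs Inc. would get 0.
- R3: Novax compares 3, 12, 2 and picks Med; Labs Inc. would get 9.
- R4: Novax compares 5, 10, 5 and picks Med; Labs Inc. would get 10.
Labs Inc.'s induced payoffs are 12, 4, 0, 9, 10, so Labs Inc. commits to R0. Subgame-perfect outcome: (R0, High) with payoffs (12, 12).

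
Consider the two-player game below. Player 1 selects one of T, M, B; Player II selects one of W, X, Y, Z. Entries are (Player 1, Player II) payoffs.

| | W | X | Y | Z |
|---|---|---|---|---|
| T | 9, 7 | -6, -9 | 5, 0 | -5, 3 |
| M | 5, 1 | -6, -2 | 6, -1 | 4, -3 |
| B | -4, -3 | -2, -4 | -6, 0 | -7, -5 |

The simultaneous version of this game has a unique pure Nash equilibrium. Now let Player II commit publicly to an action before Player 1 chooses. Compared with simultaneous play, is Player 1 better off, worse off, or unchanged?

unchanged

Backward induction with Player II moving first.
- W → Player 1 plays T (best of 9, 5, -4); Player II gets 7.
- X → Player 1 plays B (best of -6, -6, -2); Player II gets -4.
- Y → Player 1 plays M (best of 5, 6, -6); Player II gets -1.
- Z → Player 1 plays M (best of -5, 4, -7); Player II gets -3.
Player II's induced payoffs are 7, -4, -1, -3, so Player II commits to W. Subgame-perfect outcome: (T, W) with payoffs (9, 7).
For the simultaneous game, intersect best replies.
Player 1's best replies: W→T; X→B; Y→M; Z→M.
Player II's best replies: T→W; M→W; B→Y.
The unique mutual best reply is (T, W), giving (9, 7).
Player 1 earns 9 sequentially versus 9 at the Nash outcome: unchanged.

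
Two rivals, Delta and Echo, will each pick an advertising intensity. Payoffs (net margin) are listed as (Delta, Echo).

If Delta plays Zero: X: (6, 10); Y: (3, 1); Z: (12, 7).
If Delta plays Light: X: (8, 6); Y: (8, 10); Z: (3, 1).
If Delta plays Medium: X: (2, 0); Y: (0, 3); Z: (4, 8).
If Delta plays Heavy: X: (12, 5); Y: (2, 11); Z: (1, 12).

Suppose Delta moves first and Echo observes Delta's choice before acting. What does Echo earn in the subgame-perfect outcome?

10

Work backward from Echo's decision.
- Zero: Echo compares 10, 1, 7 and picks X; Delta would get 6.
- Light: Echo compares 6, 10, 1 and picks Y; Delta would get 8.
- Medium: Echo compares 0, 3, 8 and picks Z; Delta would get 4.
- Heavy: Echo compares 5, 11, 12 and picks Z; Delta would get 1.
Among 6, 8, 4, 1, the best is 8 at Light. Subgame-perfect outcome: (Light, Y) with payoffs (8, 10).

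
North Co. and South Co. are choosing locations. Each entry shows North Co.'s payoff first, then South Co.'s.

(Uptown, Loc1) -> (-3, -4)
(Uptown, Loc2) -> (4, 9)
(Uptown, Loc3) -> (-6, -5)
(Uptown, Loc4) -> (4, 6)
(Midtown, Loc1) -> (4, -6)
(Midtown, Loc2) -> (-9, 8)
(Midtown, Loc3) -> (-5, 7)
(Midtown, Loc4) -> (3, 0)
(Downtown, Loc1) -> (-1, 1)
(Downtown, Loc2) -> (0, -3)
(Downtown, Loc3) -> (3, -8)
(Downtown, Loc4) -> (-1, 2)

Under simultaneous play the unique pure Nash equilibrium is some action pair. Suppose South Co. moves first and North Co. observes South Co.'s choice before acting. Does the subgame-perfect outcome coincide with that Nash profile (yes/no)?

yes

Solve by backward induction (South Co. leads).
- Loc1 → North Co. plays Midtown (best of -3, 4, -1); South Co. gets -6.
- Loc2 → North Co. plays Uptown (best of 4, -9, 0); South Co. gets 9.
- Loc3 → North Co. plays Downtown (best of -6, -5, 3); South Co. gets -8.
- Loc4 → North Co. plays Uptown (best of 4, 3, -1); South Co. gets 6.
Among -6, 9, -8, 6, the best is 9 at Loc2. Subgame-perfect outcome: (Uptown, Loc2) with payoffs (4, 9).
Now find the simultaneous Nash equilibrium.
North Co.'s best replies: Loc1→Midtown; Loc2→Uptown; Loc3→Downtown; Loc4→Uptown.
South Co.'s best replies: Uptown→Loc2; Midtown→Loc2; Downtown→Loc4.
The unique mutual best reply is (Uptown, Loc2), giving (4, 9).
Sequential outcome (Uptown, Loc2) coincides with the Nash profile (Uptown, Loc2).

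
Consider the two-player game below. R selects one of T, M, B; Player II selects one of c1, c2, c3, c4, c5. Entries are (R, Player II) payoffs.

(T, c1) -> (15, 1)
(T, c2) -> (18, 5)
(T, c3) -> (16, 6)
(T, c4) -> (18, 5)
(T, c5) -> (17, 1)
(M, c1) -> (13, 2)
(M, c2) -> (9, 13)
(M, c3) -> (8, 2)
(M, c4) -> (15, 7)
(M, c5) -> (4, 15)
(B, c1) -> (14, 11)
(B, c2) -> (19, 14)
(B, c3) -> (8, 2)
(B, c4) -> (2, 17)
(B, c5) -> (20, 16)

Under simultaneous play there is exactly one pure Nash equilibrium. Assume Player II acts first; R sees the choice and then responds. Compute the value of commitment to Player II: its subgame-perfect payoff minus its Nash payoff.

10

R best-responds to each possible Player II move:
- c1: R compares 15, 13, 14 and picks T; Player II would get 1.
- c2: R compares 18, 9, 19 and picks B; Player II would get 14.
- c3: R compares 16, 8, 8 and picks T; Player II would get 6.
- c4: R compares 18, 15, 2 and picks T; Player II would get 5.
- c5: R compares 17, 4, 20 and picks B; Player II would get 16.
Player II's induced payoffs are 1, 14, 6, 5, 16, so Player II commits to c5. Subgame-perfect outcome: (B, c5) with payoffs (20, 16).
Now find the simultaneous Nash equilibrium.
R's best replies: c1→T; c2→B; c3→T; c4→T; c5→B.
Player II's best replies: T→c3; M→c5; B→c4.
Only (T, c3) has each player best-responding; Nash payoffs (16, 6).
Player II's commitment gain: 16 − 6 = 10.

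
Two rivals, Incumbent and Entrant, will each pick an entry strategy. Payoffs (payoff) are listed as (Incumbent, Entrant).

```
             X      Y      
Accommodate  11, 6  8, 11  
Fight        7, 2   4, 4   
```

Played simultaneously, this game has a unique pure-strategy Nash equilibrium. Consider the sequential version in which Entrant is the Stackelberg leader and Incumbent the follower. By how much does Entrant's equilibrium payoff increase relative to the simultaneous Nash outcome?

Incumbent best-responds to each possible Entrant move:
- X: Incumbent compares 11, 7 and picks Accommodate; Entrant would get 6.
- Y: Incumbent compares 8, 4 and picks Accommodate; Entrant would get 11.
Among 6, 11, the best is 11 at Y. Subgame-perfect outcome: (Accommodate, Y) with payoffs (8, 11).
For the simultaneous game, intersect best replies.
Incumbent's best replies: X→Accommodate; Y→Accommodate.
Entrant's best replies: Accommodate→Y; Fight→Y.
Only (Accommodate, Y) has each player best-responding; Nash payoffs (8, 11).
Entrant's commitment gain: 11 − 11 = 0.

0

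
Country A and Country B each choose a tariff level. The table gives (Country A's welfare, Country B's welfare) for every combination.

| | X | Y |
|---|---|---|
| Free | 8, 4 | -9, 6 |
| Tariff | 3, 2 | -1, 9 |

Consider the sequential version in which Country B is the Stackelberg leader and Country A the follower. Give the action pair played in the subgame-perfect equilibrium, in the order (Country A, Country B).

(Tariff, Y)

Backward induction with Country B moving first.
- X: BR = Free, leader payoff 4.
- Y: BR = Tariff, leader payoff 9.
Among 4, 9, the best is 9 at Y. Subgame-perfect outcome: (Tariff, Y) with payoffs (-1, 9).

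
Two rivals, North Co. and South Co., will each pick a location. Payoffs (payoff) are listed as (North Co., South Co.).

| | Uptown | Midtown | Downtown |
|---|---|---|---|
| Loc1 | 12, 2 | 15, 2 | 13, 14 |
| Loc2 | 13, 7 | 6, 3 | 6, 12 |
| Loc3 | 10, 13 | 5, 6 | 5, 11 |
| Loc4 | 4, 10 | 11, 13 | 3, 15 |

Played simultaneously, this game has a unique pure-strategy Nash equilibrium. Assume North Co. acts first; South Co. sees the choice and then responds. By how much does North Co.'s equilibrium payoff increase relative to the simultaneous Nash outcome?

Work backward from South Co.'s decision.
- Loc1: BR = Downtown, leader payoff 13.
- Loc2: BR = Downtown, leader payoff 6.
- Loc3: BR = Uptown, leader payoff 10.
- Loc4: BR = Downtown, leader payoff 3.
Maximizing over 13, 6, 10, 3, North Co. chooses Loc1. Subgame-perfect outcome: (Loc1, Downtown) with payoffs (13, 14).
For the simultaneous game, intersect best replies.
North Co.'s best replies: Uptown→Loc2; Midtown→Loc1; Downtown→Loc1.
South Co.'s best replies: Loc1→Downtown; Loc2→Downtown; Loc3→Uptown; Loc4→Downtown.
Only (Loc1, Downtown) has each player best-responding; Nash payoffs (13, 14).
North Co.'s commitment gain: 13 − 13 = 0.

0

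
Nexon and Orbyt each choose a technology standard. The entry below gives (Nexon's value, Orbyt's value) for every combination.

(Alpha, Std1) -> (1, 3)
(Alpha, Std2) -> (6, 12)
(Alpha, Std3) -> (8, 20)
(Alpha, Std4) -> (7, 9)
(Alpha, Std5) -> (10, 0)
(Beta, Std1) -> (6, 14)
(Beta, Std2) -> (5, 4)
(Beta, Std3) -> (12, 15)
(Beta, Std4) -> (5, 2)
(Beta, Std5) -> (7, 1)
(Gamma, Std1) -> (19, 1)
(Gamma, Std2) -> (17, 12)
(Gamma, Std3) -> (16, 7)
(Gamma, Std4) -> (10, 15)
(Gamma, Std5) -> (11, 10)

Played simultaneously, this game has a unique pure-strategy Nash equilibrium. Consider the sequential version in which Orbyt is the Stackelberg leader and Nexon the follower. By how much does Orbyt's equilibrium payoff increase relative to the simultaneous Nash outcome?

Work backward from Nexon's decision.
- Std1: Nexon compares 1, 6, 19 and picks Gamma; Orbyt would get 1.
- Std2: Nexon compares 6, 5, 17 and picks Gamma; Orbyt would get 12.
- Std3: Nexon compares 8, 12, 16 and picks Gamma; Orbyt would get 7.
- Std4: Nexon compares 7, 5, 10 and picks Gamma; Orbyt would get 15.
- Std5: Nexon compares 10, 7, 11 and picks Gamma; Orbyt would get 10.
Maximizing over 1, 12, 7, 15, 10, Orbyt chooses Std4. Subgame-perfect outcome: (Gamma, Std4) with payoffs (10, 15).
Now find the simultaneous Nash equilibrium.
Nexon's best replies: Std1→Gamma; Std2→Gamma; Std3→Gamma; Std4→Gamma; Std5→Gamma.
Orbyt's best replies: Alpha→Std3; Beta→Std3; Gamma→Std4.
Only (Gamma, Std4) has each player best-responding; Nash payoffs (10, 15).
Orbyt's commitment gain: 15 − 15 = 0.

0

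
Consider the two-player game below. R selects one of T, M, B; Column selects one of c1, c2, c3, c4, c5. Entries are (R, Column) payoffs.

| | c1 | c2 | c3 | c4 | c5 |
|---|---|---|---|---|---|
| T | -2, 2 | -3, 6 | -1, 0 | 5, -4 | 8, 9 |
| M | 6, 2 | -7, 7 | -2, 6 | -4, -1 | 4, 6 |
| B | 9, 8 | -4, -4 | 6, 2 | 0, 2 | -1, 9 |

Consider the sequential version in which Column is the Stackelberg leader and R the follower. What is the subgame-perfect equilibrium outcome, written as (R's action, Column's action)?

(T, c5)

Solve by backward induction (Column leads).
- c1 → R plays B (best of -2, 6, 9); Column gets 8.
- c2 → R plays T (best of -3, -7, -4); Column gets 6.
- c3 → R plays B (best of -1, -2, 6); Column gets 2.
- c4 → R plays T (best of 5, -4, 0); Column gets -4.
- c5 → R plays T (best of 8, 4, -1); Column gets 9.
Among 8, 6, 2, -4, 9, the best is 9 at c5. Subgame-perfect outcome: (T, c5) with payoffs (8, 9).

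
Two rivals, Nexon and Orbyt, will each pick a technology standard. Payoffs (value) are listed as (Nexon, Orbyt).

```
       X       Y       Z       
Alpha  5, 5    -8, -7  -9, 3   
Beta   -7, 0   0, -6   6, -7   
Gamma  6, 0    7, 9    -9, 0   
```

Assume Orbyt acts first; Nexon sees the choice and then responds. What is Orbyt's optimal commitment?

Solve by backward induction (Orbyt leads).
- X: Nexon compares 5, -7, 6 and picks Gamma; Orbyt would get 0.
- Y: Nexon compares -8, 0, 7 and picks Gamma; Orbyt would get 9.
- Z: Nexon compares -9, 6, -9 and picks Beta; Orbyt would get -7.
Maximizing over 0, 9, -7, Orbyt chooses Y. Subgame-perfect outcome: (Gamma, Y) with payoffs (7, 9).

Y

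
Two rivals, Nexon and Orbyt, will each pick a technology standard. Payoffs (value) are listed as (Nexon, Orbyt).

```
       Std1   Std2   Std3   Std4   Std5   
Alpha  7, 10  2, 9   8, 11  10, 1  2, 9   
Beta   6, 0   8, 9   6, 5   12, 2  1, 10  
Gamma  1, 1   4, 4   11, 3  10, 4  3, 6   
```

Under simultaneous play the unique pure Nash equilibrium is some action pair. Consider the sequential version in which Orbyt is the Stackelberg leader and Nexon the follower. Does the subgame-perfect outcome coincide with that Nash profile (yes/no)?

no

Backward induction with Orbyt moving first.
- Std1 → Nexon plays Alpha (best of 7, 6, 1); Orbyt gets 10.
- Std2 → Nexon plays Beta (best of 2, 8, 4); Orbyt gets 9.
- Std3 → Nexon plays Gamma (best of 8, 6, 11); Orbyt gets 3.
- Std4 → Nexon plays Beta (best of 10, 12, 10); Orbyt gets 2.
- Std5 → Nexon plays Gamma (best of 2, 1, 3); Orbyt gets 6.
Orbyt's induced payoffs are 10, 9, 3, 2, 6, so Orbyt commits to Std1. Subgame-perfect outcome: (Alpha, Std1) with payoffs (7, 10).
Now find the simultaneous Nash equilibrium.
Nexon's best replies: Std1→Alpha; Std2→Beta; Std3→Gamma; Std4→Beta; Std5→Gamma.
Orbyt's best replies: Alpha→Std3; Beta→Std5; Gamma→Std5.
The unique mutual best reply is (Gamma, Std5), giving (3, 6).
Sequential outcome (Alpha, Std1) differs from the Nash profile (Gamma, Std5).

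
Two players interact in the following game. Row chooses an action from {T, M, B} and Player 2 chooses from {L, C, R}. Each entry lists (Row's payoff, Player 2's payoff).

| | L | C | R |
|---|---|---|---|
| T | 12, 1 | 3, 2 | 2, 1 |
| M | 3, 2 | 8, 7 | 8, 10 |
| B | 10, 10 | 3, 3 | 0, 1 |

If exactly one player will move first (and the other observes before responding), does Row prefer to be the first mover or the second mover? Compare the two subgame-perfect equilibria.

first

If Row leads: Player 2's best replies are T→C, M→R, B→L; Row's induced payoffs 3, 8, 10; outcome (B, L), payoffs (10, 10).
If Player 2 leads: Row's best replies are L→T, C→M, R→M; Player 2's induced payoffs 1, 7, 10; outcome (M, R), payoffs (8, 10).
Row gets 10 moving first and 8 moving second, so Row prefers to move first.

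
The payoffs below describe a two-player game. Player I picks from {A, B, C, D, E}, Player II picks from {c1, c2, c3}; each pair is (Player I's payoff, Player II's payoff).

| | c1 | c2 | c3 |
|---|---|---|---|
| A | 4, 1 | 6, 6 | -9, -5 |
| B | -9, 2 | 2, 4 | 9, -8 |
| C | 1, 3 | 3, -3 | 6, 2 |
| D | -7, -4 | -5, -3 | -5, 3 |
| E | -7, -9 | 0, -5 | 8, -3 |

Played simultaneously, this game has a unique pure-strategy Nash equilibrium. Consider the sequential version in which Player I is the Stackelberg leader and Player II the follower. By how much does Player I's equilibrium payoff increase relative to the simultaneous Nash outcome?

2

Backward induction with Player I moving first.
- A: BR = c2, leader payoff 6.
- B: BR = c2, leader payoff 2.
- C: BR = c1, leader payoff 1.
- D: BR = c3, leader payoff -5.
- E: BR = c3, leader payoff 8.
Among 6, 2, 1, -5, 8, the best is 8 at E. Subgame-perfect outcome: (E, c3) with payoffs (8, -3).
For the simultaneous game, intersect best replies.
Player I's best replies: c1→A; c2→A; c3→B.
Player II's best replies: A→c2; B→c2; C→c1; D→c3; E→c3.
Only (A, c2) has each player best-responding; Nash payoffs (6, 6).
Player I's commitment gain: 8 − 6 = 2.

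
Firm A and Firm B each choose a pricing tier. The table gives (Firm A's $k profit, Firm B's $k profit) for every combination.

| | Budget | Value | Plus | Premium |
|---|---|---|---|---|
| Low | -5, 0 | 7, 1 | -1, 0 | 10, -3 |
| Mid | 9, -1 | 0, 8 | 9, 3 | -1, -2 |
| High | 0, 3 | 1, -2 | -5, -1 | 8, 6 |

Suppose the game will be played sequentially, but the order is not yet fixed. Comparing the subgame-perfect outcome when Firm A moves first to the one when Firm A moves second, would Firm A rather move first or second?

second

If Firm A leads: Firm B's best replies are Low→Value, Mid→Value, High→Premium; Firm A's induced payoffs 7, 0, 8; outcome (High, Premium), payoffs (8, 6).
If Firm B leads: Firm A's best replies are Budget→Mid, Value→Low, Plus→Mid, Premium→Low; Firm B's induced payoffs -1, 1, 3, -3; outcome (Mid, Plus), payoffs (9, 3).
Firm A gets 8 moving first and 9 moving second, so Firm A prefers to move second.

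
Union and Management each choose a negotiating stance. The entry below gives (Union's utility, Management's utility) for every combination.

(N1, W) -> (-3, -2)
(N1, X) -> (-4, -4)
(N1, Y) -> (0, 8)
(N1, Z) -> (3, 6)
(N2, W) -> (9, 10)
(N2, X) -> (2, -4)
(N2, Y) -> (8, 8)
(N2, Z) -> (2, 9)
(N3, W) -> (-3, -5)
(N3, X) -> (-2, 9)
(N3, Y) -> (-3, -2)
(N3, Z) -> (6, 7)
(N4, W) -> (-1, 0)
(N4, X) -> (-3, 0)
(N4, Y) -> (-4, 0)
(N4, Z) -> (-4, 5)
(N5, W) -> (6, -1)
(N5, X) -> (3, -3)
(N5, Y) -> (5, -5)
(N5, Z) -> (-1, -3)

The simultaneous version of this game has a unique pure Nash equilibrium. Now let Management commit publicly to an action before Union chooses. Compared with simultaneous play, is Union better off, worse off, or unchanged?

unchanged

Work backward from Union's decision.
- W → Union plays N2 (best of -3, 9, -3, -1, 6); Management gets 10.
- X → Union plays N5 (best of -4, 2, -2, -3, 3); Management gets -3.
- Y → Union plays N2 (best of 0, 8, -3, -4, 5); Management gets 8.
- Z → Union plays N3 (best of 3, 2, 6, -4, -1); Management gets 7.
Among 10, -3, 8, 7, the best is 10 at W. Subgame-perfect outcome: (N2, W) with payoffs (9, 10).
Now find the simultaneous Nash equilibrium.
Union's best replies: W→N2; X→N5; Y→N2; Z→N3.
Management's best replies: N1→Y; N2→W; N3→X; N4→Z; N5→W.
The unique mutual best reply is (N2, W), giving (9, 10).
Union earns 9 sequentially versus 9 at the Nash outcome: unchanged.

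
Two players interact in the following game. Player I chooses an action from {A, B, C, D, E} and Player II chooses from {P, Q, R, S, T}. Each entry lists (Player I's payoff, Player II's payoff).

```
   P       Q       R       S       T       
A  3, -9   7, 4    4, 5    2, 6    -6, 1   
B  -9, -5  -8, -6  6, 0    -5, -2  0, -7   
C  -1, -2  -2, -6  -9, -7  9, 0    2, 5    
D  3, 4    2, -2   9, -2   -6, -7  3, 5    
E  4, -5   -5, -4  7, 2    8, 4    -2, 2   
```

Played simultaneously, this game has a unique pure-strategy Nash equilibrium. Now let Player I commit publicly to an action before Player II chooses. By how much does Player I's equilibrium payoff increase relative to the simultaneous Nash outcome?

Player II best-responds to each possible Player I move:
- A: Player II compares -9, 4, 5, 6, 1 and picks S; Player I would get 2.
- B: Player II compares -5, -6, 0, -2, -7 and picks R; Player I would get 6.
- C: Player II compares -2, -6, -7, 0, 5 and picks T; Player I would get 2.
- D: Player II compares 4, -2, -2, -7, 5 and picks T; Player I would get 3.
- E: Player II compares -5, -4, 2, 4, 2 and picks S; Player I would get 8.
Among 2, 6, 2, 3, 8, the best is 8 at E. Subgame-perfect outcome: (E, S) with payoffs (8, 4).
For the simultaneous game, intersect best replies.
Player I's best replies: P→E; Q→A; R→D; S→C; T→D.
Player II's best replies: A→S; B→R; C→T; D→T; E→S.
Only (D, T) has each player best-responding; Nash payoffs (3, 5).
Player I's commitment gain: 8 − 3 = 5.

5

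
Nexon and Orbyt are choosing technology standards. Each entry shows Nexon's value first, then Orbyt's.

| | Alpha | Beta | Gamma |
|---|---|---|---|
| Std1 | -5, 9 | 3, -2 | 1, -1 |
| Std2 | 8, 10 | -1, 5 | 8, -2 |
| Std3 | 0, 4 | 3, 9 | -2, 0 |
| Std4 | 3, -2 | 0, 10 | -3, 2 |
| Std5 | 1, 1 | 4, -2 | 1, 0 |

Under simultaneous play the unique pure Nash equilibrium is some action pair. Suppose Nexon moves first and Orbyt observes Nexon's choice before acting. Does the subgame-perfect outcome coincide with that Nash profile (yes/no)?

Work backward from Orbyt's decision.
- Std1: BR = Alpha, leader payoff -5.
- Std2: BR = Alpha, leader payoff 8.
- Std3: BR = Beta, leader payoff 3.
- Std4: BR = Beta, leader payoff 0.
- Std5: BR = Alpha, leader payoff 1.
Among -5, 8, 3, 0, 1, the best is 8 at Std2. Subgame-perfect outcome: (Std2, Alpha) with payoffs (8, 10).
Now find the simultaneous Nash equilibrium.
Nexon's best replies: Alpha→Std2; Beta→Std5; Gamma→Std2.
Orbyt's best replies: Std1→Alpha; Std2→Alpha; Std3→Beta; Std4→Beta; Std5→Alpha.
Only (Std2, Alpha) has each player best-responding; Nash payoffs (8, 10).
Sequential outcome (Std2, Alpha) coincides with the Nash profile (Std2, Alpha).

yes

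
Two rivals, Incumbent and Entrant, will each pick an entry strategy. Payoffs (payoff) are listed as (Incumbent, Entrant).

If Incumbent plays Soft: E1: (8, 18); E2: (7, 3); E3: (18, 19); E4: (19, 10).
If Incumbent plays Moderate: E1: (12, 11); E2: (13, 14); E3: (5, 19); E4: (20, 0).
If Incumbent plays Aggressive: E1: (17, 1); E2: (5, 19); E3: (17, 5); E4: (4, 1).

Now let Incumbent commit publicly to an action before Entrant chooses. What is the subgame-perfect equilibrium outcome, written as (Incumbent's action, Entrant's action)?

Work backward from Entrant's decision.
- Soft: BR = E3, leader payoff 18.
- Moderate: BR = E3, leader payoff 5.
- Aggressive: BR = E2, leader payoff 5.
Among 18, 5, 5, the best is 18 at Soft. Subgame-perfect outcome: (Soft, E3) with payoffs (18, 19).

(Soft, E3)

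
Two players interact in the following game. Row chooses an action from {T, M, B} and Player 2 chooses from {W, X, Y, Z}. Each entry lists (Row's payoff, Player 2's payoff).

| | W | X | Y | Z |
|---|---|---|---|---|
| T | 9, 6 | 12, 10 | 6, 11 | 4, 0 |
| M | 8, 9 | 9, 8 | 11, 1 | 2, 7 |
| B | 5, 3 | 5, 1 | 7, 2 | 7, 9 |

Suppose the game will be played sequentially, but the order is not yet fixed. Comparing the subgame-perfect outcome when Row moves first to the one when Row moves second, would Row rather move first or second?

second

If Row leads: Player 2's best replies are T→Y, M→W, B→Z; Row's induced payoffs 6, 8, 7; outcome (M, W), payoffs (8, 9).
If Player 2 leads: Row's best replies are W→T, X→T, Y→M, Z→B; Player 2's induced payoffs 6, 10, 1, 9; outcome (T, X), payoffs (12, 10).
Row gets 8 moving first and 12 moving second, so Row prefers to move second.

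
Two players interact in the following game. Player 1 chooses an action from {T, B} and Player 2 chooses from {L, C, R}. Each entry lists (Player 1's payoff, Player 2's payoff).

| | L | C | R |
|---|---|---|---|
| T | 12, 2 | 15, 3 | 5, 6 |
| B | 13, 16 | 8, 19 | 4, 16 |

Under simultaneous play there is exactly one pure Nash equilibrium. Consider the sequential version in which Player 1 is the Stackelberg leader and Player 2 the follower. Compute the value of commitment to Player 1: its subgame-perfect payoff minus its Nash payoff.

3

Backward induction with Player 1 moving first.
- T: BR = R, leader payoff 5.
- B: BR = C, leader payoff 8.
Maximizing over 5, 8, Player 1 chooses B. Subgame-perfect outcome: (B, C) with payoffs (8, 19).
Now find the simultaneous Nash equilibrium.
Player 1's best replies: L→B; C→T; R→T.
Player 2's best replies: T→R; B→C.
The unique mutual best reply is (T, R), giving (5, 6).
Player 1's commitment gain: 8 − 5 = 3.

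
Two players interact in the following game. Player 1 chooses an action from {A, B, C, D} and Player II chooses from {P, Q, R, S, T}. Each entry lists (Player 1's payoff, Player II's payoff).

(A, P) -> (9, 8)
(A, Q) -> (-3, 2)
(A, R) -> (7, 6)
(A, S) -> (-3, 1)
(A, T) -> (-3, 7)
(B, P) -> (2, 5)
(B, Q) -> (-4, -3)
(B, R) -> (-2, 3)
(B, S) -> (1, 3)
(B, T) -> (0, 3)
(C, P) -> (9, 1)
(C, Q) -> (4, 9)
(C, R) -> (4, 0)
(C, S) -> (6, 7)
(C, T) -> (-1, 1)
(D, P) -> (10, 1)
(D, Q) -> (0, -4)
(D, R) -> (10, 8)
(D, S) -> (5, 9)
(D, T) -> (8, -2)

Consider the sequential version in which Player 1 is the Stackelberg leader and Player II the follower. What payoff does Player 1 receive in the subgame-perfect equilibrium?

Solve by backward induction (Player 1 leads).
- A: Player II compares 8, 2, 6, 1, 7 and picks P; Player 1 would get 9.
- B: Player II compares 5, -3, 3, 3, 3 and picks P; Player 1 would get 2.
- C: Player II compares 1, 9, 0, 7, 1 and picks Q; Player 1 would get 4.
- D: Player II compares 1, -4, 8, 9, -2 and picks S; Player 1 would get 5.
Among 9, 2, 4, 5, the best is 9 at A. Subgame-perfect outcome: (A, P) with payoffs (9, 8).

9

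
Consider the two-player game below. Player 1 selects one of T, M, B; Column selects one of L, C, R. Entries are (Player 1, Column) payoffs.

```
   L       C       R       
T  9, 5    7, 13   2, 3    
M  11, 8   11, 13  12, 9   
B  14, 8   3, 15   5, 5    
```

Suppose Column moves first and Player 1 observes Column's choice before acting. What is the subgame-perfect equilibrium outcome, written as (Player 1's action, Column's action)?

(M, C)

Work backward from Player 1's decision.
- L → Player 1 plays B (best of 9, 11, 14); Column gets 8.
- C → Player 1 plays M (best of 7, 11, 3); Column gets 13.
- R → Player 1 plays M (best of 2, 12, 5); Column gets 9.
Maximizing over 8, 13, 9, Column chooses C. Subgame-perfect outcome: (M, C) with payoffs (11, 13).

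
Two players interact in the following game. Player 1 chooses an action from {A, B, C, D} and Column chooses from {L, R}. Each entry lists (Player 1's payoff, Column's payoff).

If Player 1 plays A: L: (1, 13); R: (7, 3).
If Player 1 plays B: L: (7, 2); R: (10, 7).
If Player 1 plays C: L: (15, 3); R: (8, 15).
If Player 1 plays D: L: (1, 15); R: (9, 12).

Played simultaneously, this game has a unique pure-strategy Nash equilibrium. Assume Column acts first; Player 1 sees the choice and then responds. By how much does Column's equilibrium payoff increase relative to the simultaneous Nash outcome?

Player 1 best-responds to each possible Column move:
- L: BR = C, leader payoff 3.
- R: BR = B, leader payoff 7.
Among 3, 7, the best is 7 at R. Subgame-perfect outcome: (B, R) with payoffs (10, 7).
Under simultaneous play:
Player 1's best replies: L→C; R→B.
Column's best replies: A→L; B→R; C→R; D→L.
Only (B, R) has each player best-responding; Nash payoffs (10, 7).
Column's commitment gain: 7 − 7 = 0.

0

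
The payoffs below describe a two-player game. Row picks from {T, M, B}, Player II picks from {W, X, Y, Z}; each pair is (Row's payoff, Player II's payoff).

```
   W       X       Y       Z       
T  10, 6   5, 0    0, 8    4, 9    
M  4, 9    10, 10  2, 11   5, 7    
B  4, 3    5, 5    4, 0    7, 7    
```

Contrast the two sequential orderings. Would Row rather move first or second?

second

If Row leads: Player II's best replies are T→Z, M→Y, B→Z; Row's induced payoffs 4, 2, 7; outcome (B, Z), payoffs (7, 7).
If Player II leads: Row's best replies are W→T, X→M, Y→B, Z→B; Player II's induced payoffs 6, 10, 0, 7; outcome (M, X), payoffs (10, 10).
Row gets 7 moving first and 10 moving second, so Row prefers to move second.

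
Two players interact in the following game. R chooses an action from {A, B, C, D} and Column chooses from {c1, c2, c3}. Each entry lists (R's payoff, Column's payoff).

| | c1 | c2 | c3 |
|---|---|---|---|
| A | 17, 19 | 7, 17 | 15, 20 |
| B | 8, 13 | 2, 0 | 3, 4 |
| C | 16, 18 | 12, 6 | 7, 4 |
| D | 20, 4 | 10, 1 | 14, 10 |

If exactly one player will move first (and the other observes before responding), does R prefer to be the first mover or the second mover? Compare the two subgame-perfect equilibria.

first

If R leads: Column's best replies are A→c3, B→c1, C→c1, D→c3; R's induced payoffs 15, 8, 16, 14; outcome (C, c1), payoffs (16, 18).
If Column leads: R's best replies are c1→D, c2→C, c3→A; Column's induced payoffs 4, 6, 20; outcome (A, c3), payoffs (15, 20).
R gets 16 moving first and 15 moving second, so R prefers to move first.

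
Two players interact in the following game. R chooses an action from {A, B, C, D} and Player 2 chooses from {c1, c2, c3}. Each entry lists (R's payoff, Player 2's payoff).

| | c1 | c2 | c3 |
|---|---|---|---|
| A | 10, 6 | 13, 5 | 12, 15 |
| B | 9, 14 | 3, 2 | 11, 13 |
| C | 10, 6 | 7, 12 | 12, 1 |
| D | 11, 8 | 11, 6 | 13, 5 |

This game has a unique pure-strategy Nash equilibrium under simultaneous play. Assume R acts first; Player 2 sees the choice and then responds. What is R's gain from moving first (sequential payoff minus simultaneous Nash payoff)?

Player 2 best-responds to each possible R move:
- A: Player 2 compares 6, 5, 15 and picks c3; R would get 12.
- B: Player 2 compares 14, 2, 13 and picks c1; R would get 9.
- C: Player 2 compares 6, 12, 1 and picks c2; R would get 7.
- D: Player 2 compares 8, 6, 5 and picks c1; R would get 11.
Maximizing over 12, 9, 7, 11, R chooses A. Subgame-perfect outcome: (A, c3) with payoffs (12, 15).
Under simultaneous play:
R's best replies: c1→D; c2→A; c3→D.
Player 2's best replies: A→c3; B→c1; C→c2; D→c1.
Only (D, c1) has each player best-responding; Nash payoffs (11, 8).
R's commitment gain: 12 − 11 = 1.

1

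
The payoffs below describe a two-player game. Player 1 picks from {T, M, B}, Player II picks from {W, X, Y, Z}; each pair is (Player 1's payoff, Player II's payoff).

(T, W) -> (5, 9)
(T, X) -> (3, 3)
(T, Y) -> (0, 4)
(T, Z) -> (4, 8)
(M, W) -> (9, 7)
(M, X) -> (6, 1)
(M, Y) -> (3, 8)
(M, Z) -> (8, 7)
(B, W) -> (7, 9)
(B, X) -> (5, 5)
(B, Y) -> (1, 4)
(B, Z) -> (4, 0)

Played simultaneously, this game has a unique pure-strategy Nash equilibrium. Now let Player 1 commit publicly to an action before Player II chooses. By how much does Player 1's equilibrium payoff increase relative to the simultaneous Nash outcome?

Backward induction with Player 1 moving first.
- T: BR = W, leader payoff 5.
- M: BR = Y, leader payoff 3.
- B: BR = W, leader payoff 7.
Player 1's induced payoffs are 5, 3, 7, so Player 1 commits to B. Subgame-perfect outcome: (B, W) with payoffs (7, 9).
For the simultaneous game, intersect best replies.
Player 1's best replies: W→M; X→M; Y→M; Z→M.
Player II's best replies: T→W; M→Y; B→W.
Only (M, Y) has each player best-responding; Nash payoffs (3, 8).
Player 1's commitment gain: 7 − 3 = 4.

4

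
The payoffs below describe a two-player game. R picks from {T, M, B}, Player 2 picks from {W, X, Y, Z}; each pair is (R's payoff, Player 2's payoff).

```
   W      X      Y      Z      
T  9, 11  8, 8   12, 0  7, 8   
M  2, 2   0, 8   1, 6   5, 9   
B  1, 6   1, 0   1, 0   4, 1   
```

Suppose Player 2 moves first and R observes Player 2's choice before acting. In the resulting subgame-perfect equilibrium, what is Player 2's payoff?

11

Work backward from R's decision.
- W: BR = T, leader payoff 11.
- X: BR = T, leader payoff 8.
- Y: BR = T, leader payoff 0.
- Z: BR = T, leader payoff 8.
Among 11, 8, 0, 8, the best is 11 at W. Subgame-perfect outcome: (T, W) with payoffs (9, 11).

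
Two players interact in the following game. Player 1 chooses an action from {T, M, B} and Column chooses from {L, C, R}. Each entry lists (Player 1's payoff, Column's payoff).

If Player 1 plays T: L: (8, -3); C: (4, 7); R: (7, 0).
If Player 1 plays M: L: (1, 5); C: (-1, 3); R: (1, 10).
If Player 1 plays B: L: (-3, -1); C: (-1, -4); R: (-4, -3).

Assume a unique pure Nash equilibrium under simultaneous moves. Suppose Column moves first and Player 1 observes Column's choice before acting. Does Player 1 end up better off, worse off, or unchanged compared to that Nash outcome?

unchanged

Player 1 best-responds to each possible Column move:
- L → Player 1 plays T (best of 8, 1, -3); Column gets -3.
- C → Player 1 plays T (best of 4, -1, -1); Column gets 7.
- R → Player 1 plays T (best of 7, 1, -4); Column gets 0.
Among -3, 7, 0, the best is 7 at C. Subgame-perfect outcome: (T, C) with payoffs (4, 7).
Now find the simultaneous Nash equilibrium.
Player 1's best replies: L→T; C→T; R→T.
Column's best replies: T→C; M→R; B→L.
Only (T, C) has each player best-responding; Nash payoffs (4, 7).
Player 1 earns 4 sequentially versus 4 at the Nash outcome: unchanged.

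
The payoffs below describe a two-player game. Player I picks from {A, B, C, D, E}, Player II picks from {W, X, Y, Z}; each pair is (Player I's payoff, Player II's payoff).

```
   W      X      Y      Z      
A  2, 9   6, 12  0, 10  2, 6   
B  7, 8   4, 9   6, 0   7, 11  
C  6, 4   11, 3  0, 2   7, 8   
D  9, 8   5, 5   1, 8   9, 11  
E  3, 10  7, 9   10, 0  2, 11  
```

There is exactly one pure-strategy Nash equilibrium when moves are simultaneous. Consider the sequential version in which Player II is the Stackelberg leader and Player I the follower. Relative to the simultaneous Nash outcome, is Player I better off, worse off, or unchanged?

unchanged

Player I best-responds to each possible Player II move:
- W: BR = D, leader payoff 8.
- X: BR = C, leader payoff 3.
- Y: BR = E, leader payoff 0.
- Z: BR = D, leader payoff 11.
Player II's induced payoffs are 8, 3, 0, 11, so Player II commits to Z. Subgame-perfect outcome: (D, Z) with payoffs (9, 11).
Now find the simultaneous Nash equilibrium.
Player I's best replies: W→D; X→C; Y→E; Z→D.
Player II's best replies: A→X; B→Z; C→Z; D→Z; E→Z.
Only (D, Z) has each player best-responding; Nash payoffs (9, 11).
Player I earns 9 sequentially versus 9 at the Nash outcome: unchanged.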